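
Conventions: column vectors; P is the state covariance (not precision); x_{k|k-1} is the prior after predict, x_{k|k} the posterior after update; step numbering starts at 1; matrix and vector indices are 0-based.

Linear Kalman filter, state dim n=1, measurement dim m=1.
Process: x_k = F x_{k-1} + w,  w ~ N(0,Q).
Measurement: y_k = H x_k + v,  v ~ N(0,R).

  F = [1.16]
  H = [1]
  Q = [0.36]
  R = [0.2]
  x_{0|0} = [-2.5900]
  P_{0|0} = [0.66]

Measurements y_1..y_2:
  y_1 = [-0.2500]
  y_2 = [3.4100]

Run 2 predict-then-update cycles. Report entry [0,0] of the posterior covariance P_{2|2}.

step 1: x^-=[-3.0044]  P^-=[1.2481]  S=[1.4481]  K=[0.8619]  nu=[2.7544]  x^+=[-0.6304]  P^+=[0.1724]
step 2: x^-=[-0.7313]  P^-=[0.5920]  S=[0.7920]  K=[0.7475]  nu=[4.1413]  x^+=[2.3642]  P^+=[0.1495]

P_post[0,0] = 0.1495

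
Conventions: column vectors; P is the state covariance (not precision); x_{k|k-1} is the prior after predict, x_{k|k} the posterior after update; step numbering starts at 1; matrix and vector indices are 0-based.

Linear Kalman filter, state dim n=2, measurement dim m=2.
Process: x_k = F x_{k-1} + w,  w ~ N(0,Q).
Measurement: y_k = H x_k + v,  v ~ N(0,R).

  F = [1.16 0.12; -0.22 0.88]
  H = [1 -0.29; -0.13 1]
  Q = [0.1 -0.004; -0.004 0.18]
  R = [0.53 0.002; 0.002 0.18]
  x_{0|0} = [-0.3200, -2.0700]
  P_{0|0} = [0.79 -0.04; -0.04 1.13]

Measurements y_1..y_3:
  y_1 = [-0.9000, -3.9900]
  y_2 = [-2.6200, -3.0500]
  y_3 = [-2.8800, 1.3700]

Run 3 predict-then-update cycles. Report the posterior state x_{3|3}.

step 1: x^-=[-0.6196, -1.7512]  P^-=[1.1682 -0.1261; -0.1261 1.1088]  S=[1.8645 -0.6022; -0.6022 1.3413]  K=[0.6774 0.0970; 0.0361 0.8551]  nu=[-0.7882, -2.3193]  x^+=[-1.3785, -3.7629]  P^+=[0.3790 0.0681; 0.0681 0.1628]
step 2: x^-=[-2.0506, -3.0081]  P^-=[0.6313 -0.0158; -0.0158 0.2981]  S=[1.1955 -0.1829; -0.1829 0.4929]  K=[0.5317 -0.0013; 0.0081 0.6120]  nu=[-1.4418, -0.3085]  x^+=[-2.8167, -3.2085]  P^+=[0.2931 0.0389; 0.0389 0.1152]
step 3: x^-=[-3.6524, -2.2038]  P^-=[0.5069 -0.0279; -0.0279 0.2683]  S=[1.0756 -0.1707; -0.1707 0.4642]  K=[0.4744 -0.0277; -0.0057 0.5839]  nu=[0.1333, 3.0990]  x^+=[-3.6749, -0.3952]  P^+=[0.2600 0.0298; 0.0298 0.1090]

x_post = [-3.6749, -0.3952]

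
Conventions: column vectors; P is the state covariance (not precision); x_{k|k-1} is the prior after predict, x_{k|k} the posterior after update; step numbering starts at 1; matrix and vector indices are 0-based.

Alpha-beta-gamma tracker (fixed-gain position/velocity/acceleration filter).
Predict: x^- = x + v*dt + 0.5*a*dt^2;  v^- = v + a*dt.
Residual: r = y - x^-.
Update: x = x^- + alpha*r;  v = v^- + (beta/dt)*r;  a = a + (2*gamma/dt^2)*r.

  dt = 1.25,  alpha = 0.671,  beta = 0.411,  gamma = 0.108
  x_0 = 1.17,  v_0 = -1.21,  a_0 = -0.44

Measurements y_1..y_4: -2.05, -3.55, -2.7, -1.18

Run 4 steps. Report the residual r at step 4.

step 1: x_pred=-0.6863  r=-1.3637  x^+=-1.6013  v^+=-2.2084  a^+=-0.6285
step 2: x_pred=-4.8529  r=1.3029  x^+=-3.9786  v^+=-2.5657  a^+=-0.4484
step 3: x_pred=-7.5361  r=4.8361  x^+=-4.2911  v^+=-1.5361  a^+=0.2201
step 4: x_pred=-6.0392  r=4.8592  x^+=-2.7787  v^+=0.3368  a^+=0.8919

resid = 4.8592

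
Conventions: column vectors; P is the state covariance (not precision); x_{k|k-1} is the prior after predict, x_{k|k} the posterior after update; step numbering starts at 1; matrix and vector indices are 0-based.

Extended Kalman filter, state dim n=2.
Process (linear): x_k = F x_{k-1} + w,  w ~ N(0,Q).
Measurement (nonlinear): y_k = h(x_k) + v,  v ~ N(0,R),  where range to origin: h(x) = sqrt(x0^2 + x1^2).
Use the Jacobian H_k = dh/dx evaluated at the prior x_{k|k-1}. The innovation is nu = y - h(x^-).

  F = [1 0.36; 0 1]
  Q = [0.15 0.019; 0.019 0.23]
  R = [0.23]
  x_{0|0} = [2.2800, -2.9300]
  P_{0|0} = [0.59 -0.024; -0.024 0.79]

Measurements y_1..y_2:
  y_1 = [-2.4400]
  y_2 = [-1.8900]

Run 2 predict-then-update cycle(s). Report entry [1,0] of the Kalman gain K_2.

step 1: x^-=[1.2252, -2.9300]  P^-=[0.8251 0.2794; 0.2794 1.0200]  H_jac=[0.3858 -0.9226]  S=[1.0221]  K=[0.0592; -0.8152]  nu=[-5.6158]  x^+=[0.8926, 1.6482]  P^+=[0.8215 0.3288; 0.3288 0.3407]
step 2: x^-=[1.4859, 1.6482]  P^-=[1.2524 0.4704; 0.4704 0.5707]  H_jac=[0.6696 0.7427]  S=[1.5742]  K=[0.7546; 0.4693]  nu=[-4.1091]  x^+=[-1.6150, -0.2804]  P^+=[0.3559 -0.0872; -0.0872 0.2239]

K[1,0] = 0.4693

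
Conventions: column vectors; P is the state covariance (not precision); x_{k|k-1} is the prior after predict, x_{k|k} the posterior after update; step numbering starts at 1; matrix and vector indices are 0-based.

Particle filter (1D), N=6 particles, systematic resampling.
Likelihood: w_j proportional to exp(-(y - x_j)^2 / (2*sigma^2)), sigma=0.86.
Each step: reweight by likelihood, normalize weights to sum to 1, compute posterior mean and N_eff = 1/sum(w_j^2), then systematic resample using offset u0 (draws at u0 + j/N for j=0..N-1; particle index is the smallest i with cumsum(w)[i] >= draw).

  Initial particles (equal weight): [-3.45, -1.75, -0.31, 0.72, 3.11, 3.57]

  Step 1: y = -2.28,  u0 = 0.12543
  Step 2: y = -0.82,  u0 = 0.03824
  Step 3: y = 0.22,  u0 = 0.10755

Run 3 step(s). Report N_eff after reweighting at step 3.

N_eff = 2.7213

step 1: w=[0.3053, 0.6371, 0.0559, 0.0018, 0.0000, 0.0000]  mean=-2.1842  Neff=1.9913  idx=[0, 0, 1, 1, 1, 2]
step 2: w=[0.0037, 0.0037, 0.2203, 0.2203, 0.2203, 0.3316]  mean=-1.2850  Neff=3.9116  idx=[2, 2, 3, 4, 5, 5]
step 3: w=[0.0373, 0.0373, 0.0373, 0.0373, 0.4254, 0.4254]  mean=-0.5249  Neff=2.7213  idx=[2, 4, 4, 5, 5, 5]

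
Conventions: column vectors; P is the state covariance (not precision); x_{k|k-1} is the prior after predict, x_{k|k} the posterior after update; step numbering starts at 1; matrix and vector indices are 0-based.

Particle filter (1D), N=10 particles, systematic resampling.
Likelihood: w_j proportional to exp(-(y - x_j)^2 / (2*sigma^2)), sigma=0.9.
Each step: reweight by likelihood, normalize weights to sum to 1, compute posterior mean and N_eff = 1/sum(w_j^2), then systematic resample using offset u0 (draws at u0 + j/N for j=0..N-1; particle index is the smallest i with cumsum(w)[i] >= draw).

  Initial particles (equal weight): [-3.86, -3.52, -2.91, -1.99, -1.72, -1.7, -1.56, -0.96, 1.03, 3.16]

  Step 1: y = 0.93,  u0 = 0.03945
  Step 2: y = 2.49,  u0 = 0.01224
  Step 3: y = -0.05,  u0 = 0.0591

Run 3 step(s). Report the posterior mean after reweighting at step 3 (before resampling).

post_mean = 1.0300

step 1: w=[0.0000, 0.0000, 0.0001, 0.0043, 0.0109, 0.0116, 0.0181, 0.0915, 0.8250, 0.0385]  mean=0.8082  Neff=1.4471  idx=[6, 8, 8, 8, 8, 8, 8, 8, 8, 8]
step 2: w=[0.0000, 0.1111, 0.1111, 0.1111, 0.1111, 0.1111, 0.1111, 0.1111, 0.1111, 0.1111]  mean=1.0300  Neff=9.0003  idx=[1, 2, 2, 3, 4, 5, 6, 7, 8, 9]
step 3: w=[0.1000, 0.1000, 0.1000, 0.1000, 0.1000, 0.1000, 0.1000, 0.1000, 0.1000, 0.1000]  mean=1.0300  Neff=10.0000  idx=[0, 1, 2, 3, 4, 5, 6, 7, 8, 9]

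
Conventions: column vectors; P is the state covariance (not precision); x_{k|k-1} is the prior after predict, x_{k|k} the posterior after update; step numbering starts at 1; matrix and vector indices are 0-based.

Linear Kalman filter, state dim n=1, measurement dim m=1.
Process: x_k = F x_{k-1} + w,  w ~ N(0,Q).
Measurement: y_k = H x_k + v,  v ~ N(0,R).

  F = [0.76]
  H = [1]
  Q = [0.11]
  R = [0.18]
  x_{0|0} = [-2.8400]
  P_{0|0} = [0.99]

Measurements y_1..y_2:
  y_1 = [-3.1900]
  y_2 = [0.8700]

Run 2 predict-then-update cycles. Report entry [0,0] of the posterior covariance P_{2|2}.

step 1: x^-=[-2.1584]  P^-=[0.6818]  S=[0.8618]  K=[0.7911]  nu=[-1.0316]  x^+=[-2.9745]  P^+=[0.1424]
step 2: x^-=[-2.2607]  P^-=[0.1923]  S=[0.3723]  K=[0.5165]  nu=[3.1307]  x^+=[-0.6438]  P^+=[0.0930]

P_post[0,0] = 0.0930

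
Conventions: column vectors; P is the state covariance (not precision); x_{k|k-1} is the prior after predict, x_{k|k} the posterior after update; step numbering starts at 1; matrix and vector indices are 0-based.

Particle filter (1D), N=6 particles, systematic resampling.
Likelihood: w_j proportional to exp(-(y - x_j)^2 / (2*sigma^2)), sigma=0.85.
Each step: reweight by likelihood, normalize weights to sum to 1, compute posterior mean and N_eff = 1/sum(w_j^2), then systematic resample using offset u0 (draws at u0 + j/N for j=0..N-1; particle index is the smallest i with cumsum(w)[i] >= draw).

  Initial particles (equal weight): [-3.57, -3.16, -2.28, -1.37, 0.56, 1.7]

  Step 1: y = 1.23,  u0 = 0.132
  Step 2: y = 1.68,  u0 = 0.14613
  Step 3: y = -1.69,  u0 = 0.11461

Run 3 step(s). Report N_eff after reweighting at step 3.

step 1: w=[0.0000, 0.0000, 0.0001, 0.0058, 0.4579, 0.5362]  mean=1.1597  Neff=2.0113  idx=[4, 4, 5, 5, 5, 5]
step 2: w=[0.0868, 0.0868, 0.2066, 0.2066, 0.2066, 0.2066]  mean=1.5022  Neff=5.3814  idx=[1, 2, 3, 4, 5, 5]
step 3: w=[0.9448, 0.0110, 0.0110, 0.0110, 0.0110, 0.0110]  mean=0.6229  Neff=1.1195  idx=[0, 0, 0, 0, 0, 1]

N_eff = 1.1195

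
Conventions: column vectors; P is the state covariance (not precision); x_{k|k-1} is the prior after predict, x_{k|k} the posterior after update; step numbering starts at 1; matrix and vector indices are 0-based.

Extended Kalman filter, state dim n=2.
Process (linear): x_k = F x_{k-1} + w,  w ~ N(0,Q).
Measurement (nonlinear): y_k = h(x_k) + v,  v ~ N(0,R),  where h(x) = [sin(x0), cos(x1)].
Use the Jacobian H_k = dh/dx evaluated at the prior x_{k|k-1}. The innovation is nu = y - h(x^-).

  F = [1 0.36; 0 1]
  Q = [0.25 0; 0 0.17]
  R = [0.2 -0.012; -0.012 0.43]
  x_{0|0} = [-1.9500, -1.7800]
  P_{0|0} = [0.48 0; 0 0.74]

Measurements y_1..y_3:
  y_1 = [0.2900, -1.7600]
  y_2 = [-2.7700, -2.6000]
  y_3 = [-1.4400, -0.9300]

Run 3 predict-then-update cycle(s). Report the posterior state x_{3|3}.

x_post = [-1.9931, -2.4416]

step 1: x^-=[-2.5908, -1.7800]  P^-=[0.8259 0.2664; 0.2664 0.9100]  H_jac=[-0.8521 0.0000; 0.0000 0.9782]  S=[0.7997 -0.2341; -0.2341 1.3008]  K=[-0.8671 0.0443; -0.0882 0.6685]  nu=[0.8134, -1.5523]  x^+=[-3.3648, -2.8894]  P^+=[0.2041 0.0301; 0.0301 0.2949]
step 2: x^-=[-4.4050, -2.8894]  P^-=[0.5140 0.1363; 0.1363 0.4649]  H_jac=[-0.3025 0.0000; 0.0000 0.2495]  S=[0.2470 -0.0223; -0.0223 0.4589]  K=[-0.6255 0.0437; -0.1447 0.2457]  nu=[-3.7231, -1.6316]  x^+=[-2.1474, -2.7515]  P^+=[0.4153 0.1054; 0.1054 0.4305]
step 3: x^-=[-3.1379, -2.7515]  P^-=[0.7970 0.2604; 0.2604 0.6005]  H_jac=[-1.0000 0.0000; 0.0000 0.3803]  S=[0.9970 -0.1110; -0.1110 0.5168]  K=[-0.7971 0.0204; -0.2172 0.3952]  nu=[-1.4363, -0.0051]  x^+=[-1.9931, -2.4416]  P^+=[0.1597 0.0482; 0.0482 0.4537]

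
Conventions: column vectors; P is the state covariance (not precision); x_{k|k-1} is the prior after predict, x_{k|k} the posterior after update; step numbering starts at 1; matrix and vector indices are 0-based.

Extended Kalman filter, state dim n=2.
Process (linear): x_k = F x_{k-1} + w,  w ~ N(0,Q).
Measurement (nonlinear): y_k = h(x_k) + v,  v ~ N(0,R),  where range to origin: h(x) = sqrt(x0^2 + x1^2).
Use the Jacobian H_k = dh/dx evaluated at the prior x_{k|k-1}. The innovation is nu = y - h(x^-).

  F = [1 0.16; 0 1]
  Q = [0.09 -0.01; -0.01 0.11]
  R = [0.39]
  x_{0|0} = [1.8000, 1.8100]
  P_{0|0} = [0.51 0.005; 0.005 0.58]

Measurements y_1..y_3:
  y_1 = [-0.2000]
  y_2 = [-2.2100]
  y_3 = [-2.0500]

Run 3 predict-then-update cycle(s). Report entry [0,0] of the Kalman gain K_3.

K[0,0] = -0.3281

step 1: x^-=[2.0896, 1.8100]  P^-=[0.6164 0.0878; 0.0878 0.6900]  H_jac=[0.7559 0.6547]  S=[1.1249]  K=[0.4653; 0.4606]  nu=[-2.9645]  x^+=[0.7101, 0.4445]  P^+=[0.3729 -0.1533; -0.1533 0.4513]
step 2: x^-=[0.7813, 0.4445]  P^-=[0.4254 -0.0911; -0.0911 0.5613]  H_jac=[0.8692 0.4945]  S=[0.7703]  K=[0.4215; 0.2576]  nu=[-3.1089]  x^+=[-0.5291, -0.3563]  P^+=[0.2885 -0.1747; -0.1747 0.5102]
step 3: x^-=[-0.5861, -0.3563]  P^-=[0.3357 -0.1031; -0.1031 0.6202]  H_jac=[-0.8545 -0.5195]  S=[0.7110]  K=[-0.3281; -0.3293]  nu=[-2.7359]  x^+=[0.3116, 0.5447]  P^+=[0.2591 -0.1799; -0.1799 0.5431]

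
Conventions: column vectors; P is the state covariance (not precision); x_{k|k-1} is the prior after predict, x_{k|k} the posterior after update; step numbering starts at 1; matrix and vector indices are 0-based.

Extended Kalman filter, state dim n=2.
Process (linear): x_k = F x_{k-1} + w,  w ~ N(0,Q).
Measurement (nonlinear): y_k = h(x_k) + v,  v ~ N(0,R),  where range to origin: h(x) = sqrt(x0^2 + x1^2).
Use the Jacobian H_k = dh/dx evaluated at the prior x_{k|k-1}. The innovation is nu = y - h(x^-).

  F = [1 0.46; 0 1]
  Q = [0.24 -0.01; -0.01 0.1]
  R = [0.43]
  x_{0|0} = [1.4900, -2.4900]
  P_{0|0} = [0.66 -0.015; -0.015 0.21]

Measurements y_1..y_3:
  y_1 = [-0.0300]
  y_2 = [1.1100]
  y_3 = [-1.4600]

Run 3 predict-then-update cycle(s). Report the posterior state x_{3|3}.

step 1: x^-=[0.3446, -2.4900]  P^-=[0.9306 0.0716; 0.0716 0.3100]  H_jac=[0.1371 -0.9906]  S=[0.7322]  K=[0.0774; -0.4060]  nu=[-2.5437]  x^+=[0.1478, -1.4573]  P^+=[0.9263 0.0946; 0.0946 0.1893]
step 2: x^-=[-0.5226, -1.4573]  P^-=[1.2933 0.1717; 0.1717 0.2893]  H_jac=[-0.3375 -0.9413]  S=[0.9428]  K=[-0.6345; -0.3503]  nu=[-0.4382]  x^+=[-0.2446, -1.3038]  P^+=[0.9138 -0.0379; -0.0379 0.1736]
step 3: x^-=[-0.8443, -1.3038]  P^-=[1.1557 0.0320; 0.0320 0.2736]  H_jac=[-0.5436 -0.8394]  S=[0.9934]  K=[-0.6594; -0.2487]  nu=[-3.0133]  x^+=[1.1426, -0.5544]  P^+=[0.7238 -0.1309; -0.1309 0.2122]

x_post = [1.1426, -0.5544]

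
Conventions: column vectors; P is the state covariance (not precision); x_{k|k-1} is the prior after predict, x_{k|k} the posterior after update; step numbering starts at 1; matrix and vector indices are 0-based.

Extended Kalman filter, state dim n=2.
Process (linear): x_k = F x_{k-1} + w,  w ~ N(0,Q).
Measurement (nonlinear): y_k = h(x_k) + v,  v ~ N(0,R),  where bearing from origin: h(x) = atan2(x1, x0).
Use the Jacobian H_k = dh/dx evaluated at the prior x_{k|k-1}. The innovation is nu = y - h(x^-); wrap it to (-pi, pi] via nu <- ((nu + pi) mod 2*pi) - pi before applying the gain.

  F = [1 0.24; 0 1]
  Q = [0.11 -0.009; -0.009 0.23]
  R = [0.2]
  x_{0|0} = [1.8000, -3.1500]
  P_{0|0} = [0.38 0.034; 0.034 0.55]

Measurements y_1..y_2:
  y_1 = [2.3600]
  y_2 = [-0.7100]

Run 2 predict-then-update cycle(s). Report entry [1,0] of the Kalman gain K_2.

step 1: x^-=[1.0440, -3.1500]  P^-=[0.5380 0.1570; 0.1570 0.7800]  H_jac=[0.2860 0.0948]  S=[0.2595]  K=[0.6503; 0.4579]  nu=[-2.6724]  x^+=[-0.6938, -4.3738]  P^+=[0.4283 0.0797; 0.0797 0.7256]
step 2: x^-=[-1.7435, -4.3738]  P^-=[0.6183 0.2449; 0.2449 0.9556]  H_jac=[0.1973 -0.0786]  S=[0.2224]  K=[0.4619; -0.1207]  nu=[1.2401]  x^+=[-1.1706, -4.5235]  P^+=[0.5709 0.2573; 0.2573 0.9523]

K[1,0] = -0.1207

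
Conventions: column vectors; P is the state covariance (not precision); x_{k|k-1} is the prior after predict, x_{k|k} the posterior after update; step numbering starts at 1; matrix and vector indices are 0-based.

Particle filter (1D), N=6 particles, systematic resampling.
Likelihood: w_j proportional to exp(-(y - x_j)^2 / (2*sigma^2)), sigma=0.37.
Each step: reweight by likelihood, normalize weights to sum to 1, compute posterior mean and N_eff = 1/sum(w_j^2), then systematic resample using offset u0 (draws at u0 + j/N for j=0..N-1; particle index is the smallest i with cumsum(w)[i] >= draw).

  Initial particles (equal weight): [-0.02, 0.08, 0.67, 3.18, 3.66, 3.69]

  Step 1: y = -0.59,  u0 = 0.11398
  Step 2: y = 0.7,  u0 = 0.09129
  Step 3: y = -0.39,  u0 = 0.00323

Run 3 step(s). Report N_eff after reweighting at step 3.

N_eff = 5.8659

step 1: w=[0.6076, 0.3863, 0.0060, 0.0000, 0.0000, 0.0000]  mean=0.0228  Neff=1.9286  idx=[0, 0, 0, 1, 1, 1]
step 2: w=[0.1267, 0.1267, 0.1267, 0.2067, 0.2067, 0.2067]  mean=0.0420  Neff=5.6734  idx=[0, 2, 3, 4, 4, 5]
step 3: w=[0.2023, 0.2023, 0.1489, 0.1489, 0.1489, 0.1489]  mean=0.0395  Neff=5.8659  idx=[0, 0, 1, 2, 3, 4]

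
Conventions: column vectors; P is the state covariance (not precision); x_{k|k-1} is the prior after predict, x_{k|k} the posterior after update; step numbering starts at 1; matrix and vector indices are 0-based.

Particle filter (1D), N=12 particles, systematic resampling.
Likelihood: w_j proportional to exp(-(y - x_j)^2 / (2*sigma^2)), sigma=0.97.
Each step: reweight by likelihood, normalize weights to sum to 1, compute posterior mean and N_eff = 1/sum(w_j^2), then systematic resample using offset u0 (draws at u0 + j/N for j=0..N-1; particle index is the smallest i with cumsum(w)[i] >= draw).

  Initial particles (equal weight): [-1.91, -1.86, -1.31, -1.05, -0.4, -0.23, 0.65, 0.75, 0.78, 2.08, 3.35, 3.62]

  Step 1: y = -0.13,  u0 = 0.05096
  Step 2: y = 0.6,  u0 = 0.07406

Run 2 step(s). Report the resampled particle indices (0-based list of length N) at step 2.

resampled_idx = [3, 4, 5, 6, 7, 7, 8, 9, 9, 10, 11, 11]

step 1: w=[0.0333, 0.0366, 0.0857, 0.1145, 0.1728, 0.1786, 0.1300, 0.1190, 0.1157, 0.0134, 0.0003, 0.0001]  mean=-0.1813  Neff=7.7350  idx=[1, 2, 3, 4, 4, 5, 5, 6, 6, 7, 8, 8]
step 2: w=[0.0051, 0.0181, 0.0297, 0.0741, 0.0741, 0.0874, 0.0874, 0.1259, 0.1259, 0.1246, 0.1239, 0.1239]  mean=0.2866  Neff=9.4870  idx=[3, 4, 5, 6, 7, 7, 8, 9, 9, 10, 11, 11]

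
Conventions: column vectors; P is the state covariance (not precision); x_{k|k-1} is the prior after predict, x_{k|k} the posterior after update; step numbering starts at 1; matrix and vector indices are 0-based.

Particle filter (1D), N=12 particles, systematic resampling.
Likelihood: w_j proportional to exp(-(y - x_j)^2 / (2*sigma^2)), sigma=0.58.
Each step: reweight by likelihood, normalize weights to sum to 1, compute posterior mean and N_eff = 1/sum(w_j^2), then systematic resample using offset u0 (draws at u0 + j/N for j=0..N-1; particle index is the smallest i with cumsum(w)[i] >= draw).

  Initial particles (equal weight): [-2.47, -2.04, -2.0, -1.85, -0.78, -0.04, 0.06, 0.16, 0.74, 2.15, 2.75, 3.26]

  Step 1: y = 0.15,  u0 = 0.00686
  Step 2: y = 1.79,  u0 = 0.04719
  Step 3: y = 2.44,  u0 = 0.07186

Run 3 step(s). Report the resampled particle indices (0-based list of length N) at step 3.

resampled_idx = [5, 5, 6, 7, 7, 8, 8, 9, 10, 10, 11, 11]

step 1: w=[0.0000, 0.0002, 0.0003, 0.0007, 0.0725, 0.2484, 0.2590, 0.2621, 0.1562, 0.0007, 0.0000, 0.0000]  mean=0.1059  Neff=4.4033  idx=[4, 5, 5, 5, 6, 6, 6, 7, 7, 7, 7, 8]
step 2: w=[0.0002, 0.0211, 0.0211, 0.0211, 0.0358, 0.0358, 0.0358, 0.0589, 0.0589, 0.0589, 0.0589, 0.5937]  mean=0.4808  Neff=2.6914  idx=[3, 5, 7, 9, 10, 11, 11, 11, 11, 11, 11, 11]
step 3: w=[0.0011, 0.0023, 0.0045, 0.0045, 0.0045, 0.1404, 0.1404, 0.1404, 0.1404, 0.1404, 0.1404, 0.1404]  mean=0.7297  Neff=7.2407  idx=[5, 5, 6, 7, 7, 8, 8, 9, 10, 10, 11, 11]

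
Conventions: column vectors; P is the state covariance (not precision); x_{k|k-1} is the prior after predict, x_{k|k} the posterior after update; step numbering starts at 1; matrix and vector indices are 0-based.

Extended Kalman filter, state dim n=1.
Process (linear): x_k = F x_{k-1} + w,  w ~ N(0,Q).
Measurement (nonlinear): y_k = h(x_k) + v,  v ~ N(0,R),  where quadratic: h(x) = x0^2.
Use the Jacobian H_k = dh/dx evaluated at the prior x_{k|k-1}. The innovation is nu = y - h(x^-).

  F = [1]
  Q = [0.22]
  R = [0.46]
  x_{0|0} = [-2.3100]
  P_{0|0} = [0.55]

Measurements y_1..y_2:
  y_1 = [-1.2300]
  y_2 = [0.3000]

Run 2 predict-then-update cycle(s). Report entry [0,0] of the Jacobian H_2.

step 1: x^-=[-2.3100]  P^-=[0.7700]  H_jac=[-4.6200]  S=[16.8952]  K=[-0.2106]  nu=[-6.5661]  x^+=[-0.9275]  P^+=[0.0210]
step 2: x^-=[-0.9275]  P^-=[0.2410]  H_jac=[-1.8549]  S=[1.2891]  K=[-0.3467]  nu=[-0.5602]  x^+=[-0.7332]  P^+=[0.0860]

H_jac[0,0] = -1.8549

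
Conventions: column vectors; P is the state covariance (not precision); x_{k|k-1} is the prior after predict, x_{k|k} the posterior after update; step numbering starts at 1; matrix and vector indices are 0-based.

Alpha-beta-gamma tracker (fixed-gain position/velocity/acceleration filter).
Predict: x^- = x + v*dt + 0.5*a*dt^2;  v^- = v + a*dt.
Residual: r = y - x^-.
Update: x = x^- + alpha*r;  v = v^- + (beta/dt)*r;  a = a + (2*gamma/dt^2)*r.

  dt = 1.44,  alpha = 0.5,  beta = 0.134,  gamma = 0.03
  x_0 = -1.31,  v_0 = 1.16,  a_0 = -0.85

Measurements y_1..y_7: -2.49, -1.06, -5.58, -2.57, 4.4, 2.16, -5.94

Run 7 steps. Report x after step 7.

x_post = -5.8327

step 1: x_pred=-0.5209  r=-1.9691  x^+=-1.5054  v^+=-0.2472  a^+=-0.9070
step 2: x_pred=-2.8018  r=1.7418  x^+=-1.9309  v^+=-1.3912  a^+=-0.8566
step 3: x_pred=-4.8223  r=-0.7577  x^+=-5.2012  v^+=-2.6952  a^+=-0.8785
step 4: x_pred=-9.9930  r=7.4230  x^+=-6.2815  v^+=-3.2695  a^+=-0.6637
step 5: x_pred=-11.6777  r=16.0777  x^+=-3.6388  v^+=-2.7291  a^+=-0.1985
step 6: x_pred=-7.7745  r=9.9345  x^+=-2.8073  v^+=-2.0905  a^+=0.0890
step 7: x_pred=-5.7253  r=-0.2147  x^+=-5.8327  v^+=-1.9824  a^+=0.0827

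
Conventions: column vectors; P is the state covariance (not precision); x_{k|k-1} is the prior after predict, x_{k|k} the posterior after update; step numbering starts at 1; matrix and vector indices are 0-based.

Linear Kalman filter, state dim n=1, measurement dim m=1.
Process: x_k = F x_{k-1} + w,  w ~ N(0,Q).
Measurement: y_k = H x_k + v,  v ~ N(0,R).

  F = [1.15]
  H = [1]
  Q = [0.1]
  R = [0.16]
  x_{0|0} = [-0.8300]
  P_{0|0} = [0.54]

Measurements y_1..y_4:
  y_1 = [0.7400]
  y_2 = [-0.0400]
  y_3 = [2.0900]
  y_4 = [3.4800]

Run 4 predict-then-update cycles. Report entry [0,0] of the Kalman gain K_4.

step 1: x^-=[-0.9545]  P^-=[0.8141]  S=[0.9741]  K=[0.8358]  nu=[1.6945]  x^+=[0.4617]  P^+=[0.1337]
step 2: x^-=[0.5309]  P^-=[0.2768]  S=[0.4368]  K=[0.6337]  nu=[-0.5709]  x^+=[0.1691]  P^+=[0.1014]
step 3: x^-=[0.1945]  P^-=[0.2341]  S=[0.3941]  K=[0.5940]  nu=[1.8955]  x^+=[1.3204]  P^+=[0.0950]
step 4: x^-=[1.5185]  P^-=[0.2257]  S=[0.3857]  K=[0.5852]  nu=[1.9615]  x^+=[2.6663]  P^+=[0.0936]

K[0,0] = 0.5852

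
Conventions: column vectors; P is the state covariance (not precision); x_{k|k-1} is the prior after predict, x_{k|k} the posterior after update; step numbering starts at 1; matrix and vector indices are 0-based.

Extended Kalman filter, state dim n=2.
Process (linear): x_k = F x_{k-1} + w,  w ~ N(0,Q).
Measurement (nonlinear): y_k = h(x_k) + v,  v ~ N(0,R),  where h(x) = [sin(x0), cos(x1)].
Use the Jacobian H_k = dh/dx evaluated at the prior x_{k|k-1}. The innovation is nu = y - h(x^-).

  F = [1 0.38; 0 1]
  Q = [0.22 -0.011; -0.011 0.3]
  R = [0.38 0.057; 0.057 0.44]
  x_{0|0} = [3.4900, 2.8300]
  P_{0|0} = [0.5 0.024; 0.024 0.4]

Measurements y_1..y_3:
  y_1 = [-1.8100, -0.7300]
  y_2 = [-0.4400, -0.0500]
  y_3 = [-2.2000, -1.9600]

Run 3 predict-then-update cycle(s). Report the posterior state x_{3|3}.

step 1: x^-=[4.5654, 2.8300]  P^-=[0.7960 0.1650; 0.1650 0.7000]  H_jac=[-0.1465 0.0000; 0.0000 -0.3066]  S=[0.3971 0.0644; 0.0644 0.5058]  K=[-0.2832 -0.0639; 0.0081 -0.4253]  nu=[-0.8208, 0.2218]  x^+=[4.7837, 2.7290]  P^+=[0.7597 0.1444; 0.1444 0.6089]
step 2: x^-=[5.8207, 2.7290]  P^-=[1.1774 0.3648; 0.3648 0.9089]  H_jac=[0.8949 0.0000; 0.0000 -0.4010]  S=[1.3230 -0.0739; -0.0739 0.5862]  K=[0.7881 -0.1502; 0.2135 -0.5949]  nu=[0.0062, 0.8661]  x^+=[5.6955, 2.2151]  P^+=[0.3251 0.0528; 0.0528 0.6224]
step 3: x^-=[6.5372, 2.2151]  P^-=[0.6750 0.2783; 0.2783 0.9224]  H_jac=[0.9679 0.0000; 0.0000 -0.7995]  S=[1.0124 -0.1584; -0.1584 1.0296]  K=[0.6266 -0.1197; 0.1578 -0.6920]  nu=[-2.4513, -1.3594]  x^+=[5.1639, 2.7689]  P^+=[0.2390 0.0212; 0.0212 0.3696]

x_post = [5.1639, 2.7689]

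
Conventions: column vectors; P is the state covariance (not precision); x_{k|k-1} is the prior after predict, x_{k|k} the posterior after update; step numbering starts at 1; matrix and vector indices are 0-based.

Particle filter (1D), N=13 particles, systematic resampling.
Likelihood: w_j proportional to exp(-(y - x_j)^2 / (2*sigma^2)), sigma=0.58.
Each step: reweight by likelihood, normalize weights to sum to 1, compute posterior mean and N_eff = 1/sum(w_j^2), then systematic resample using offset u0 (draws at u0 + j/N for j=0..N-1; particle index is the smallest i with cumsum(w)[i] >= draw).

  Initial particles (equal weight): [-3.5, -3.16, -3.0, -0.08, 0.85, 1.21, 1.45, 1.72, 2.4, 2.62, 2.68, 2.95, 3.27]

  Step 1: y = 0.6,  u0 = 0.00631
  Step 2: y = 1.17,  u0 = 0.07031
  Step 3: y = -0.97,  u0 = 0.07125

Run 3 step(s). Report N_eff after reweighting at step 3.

N_eff = 7.0592

step 1: w=[0.0000, 0.0000, 0.0000, 0.2013, 0.3647, 0.2302, 0.1368, 0.0620, 0.0032, 0.0009, 0.0006, 0.0001, 0.0000]  mean=0.8898  Neff=4.0140  idx=[3, 3, 3, 4, 4, 4, 4, 4, 5, 5, 5, 6, 6]
step 2: w=[0.0105, 0.0105, 0.0105, 0.0917, 0.0917, 0.0917, 0.0917, 0.0917, 0.1066, 0.1066, 0.1066, 0.0951, 0.0951]  mean=1.0500  Neff=10.5748  idx=[3, 4, 5, 5, 6, 7, 8, 9, 9, 10, 11, 12, 12]
step 3: w=[0.1529, 0.1529, 0.1529, 0.1529, 0.1529, 0.1529, 0.0180, 0.0180, 0.0180, 0.0180, 0.0035, 0.0035, 0.0035]  mean=0.8822  Neff=7.0592  idx=[0, 0, 1, 1, 2, 2, 3, 3, 4, 4, 5, 5, 11]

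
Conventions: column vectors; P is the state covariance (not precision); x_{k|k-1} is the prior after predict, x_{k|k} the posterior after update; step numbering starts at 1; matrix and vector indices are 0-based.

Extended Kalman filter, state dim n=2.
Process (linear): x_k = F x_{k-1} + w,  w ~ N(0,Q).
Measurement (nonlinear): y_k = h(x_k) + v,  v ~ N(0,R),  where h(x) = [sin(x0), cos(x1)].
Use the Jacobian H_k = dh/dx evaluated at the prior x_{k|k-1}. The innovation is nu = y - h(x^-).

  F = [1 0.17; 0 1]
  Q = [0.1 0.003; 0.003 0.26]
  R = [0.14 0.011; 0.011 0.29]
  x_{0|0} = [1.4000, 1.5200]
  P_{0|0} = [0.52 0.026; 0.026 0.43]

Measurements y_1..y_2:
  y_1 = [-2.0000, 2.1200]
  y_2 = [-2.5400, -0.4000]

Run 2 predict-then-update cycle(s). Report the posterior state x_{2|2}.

step 1: x^-=[1.6584, 1.5200]  P^-=[0.6413 0.1021; 0.1021 0.6900]  H_jac=[-0.0875 0.0000; 0.0000 -0.9987]  S=[0.1449 0.0199; 0.0199 0.9782]  K=[-0.3739 -0.0966; 0.0353 -0.7052]  nu=[-2.9962, 2.0692]  x^+=[2.5787, -0.0449]  P^+=[0.6104 0.0322; 0.0322 0.2044]
step 2: x^-=[2.5711, -0.0449]  P^-=[0.7273 0.0699; 0.0699 0.4644]  H_jac=[-0.8416 0.0000; 0.0000 0.0449]  S=[0.6552 0.0084; 0.0084 0.2909]  K=[-0.9348 0.0376; -0.0908 0.0743]  nu=[-3.0801, -1.3990]  x^+=[5.3975, 0.1307]  P^+=[0.1550 0.0141; 0.0141 0.4575]

x_post = [5.3975, 0.1307]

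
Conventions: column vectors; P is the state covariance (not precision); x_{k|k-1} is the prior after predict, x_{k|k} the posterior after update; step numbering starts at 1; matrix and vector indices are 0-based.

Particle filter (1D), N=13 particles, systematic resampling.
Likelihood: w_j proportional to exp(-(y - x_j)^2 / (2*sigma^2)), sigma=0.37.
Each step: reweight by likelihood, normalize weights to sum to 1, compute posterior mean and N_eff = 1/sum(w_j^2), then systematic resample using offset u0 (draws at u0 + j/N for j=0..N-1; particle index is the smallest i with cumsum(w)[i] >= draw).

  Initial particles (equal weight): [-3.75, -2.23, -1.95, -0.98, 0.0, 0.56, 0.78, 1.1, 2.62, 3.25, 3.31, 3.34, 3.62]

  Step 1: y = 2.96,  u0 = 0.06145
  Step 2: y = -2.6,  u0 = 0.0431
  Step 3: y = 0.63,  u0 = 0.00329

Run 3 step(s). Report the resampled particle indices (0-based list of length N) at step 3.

step 1: w=[0.0000, 0.0000, 0.0000, 0.0000, 0.0000, 0.0000, 0.0000, 0.0000, 0.2321, 0.2604, 0.2264, 0.2090, 0.0721]  mean=3.1628  Neff=4.5084  idx=[8, 8, 8, 9, 9, 9, 10, 10, 10, 11, 11, 11, 12]
step 2: w=[0.3333, 0.3333, 0.3333, 0.0000, 0.0000, 0.0000, 0.0000, 0.0000, 0.0000, 0.0000, 0.0000, 0.0000, 0.0000]  mean=2.6200  Neff=3.0000  idx=[0, 0, 0, 0, 1, 1, 1, 1, 1, 2, 2, 2, 2]
step 3: w=[0.0769, 0.0769, 0.0769, 0.0769, 0.0769, 0.0769, 0.0769, 0.0769, 0.0769, 0.0769, 0.0769, 0.0769, 0.0769]  mean=2.6200  Neff=13.0000  idx=[0, 1, 2, 3, 4, 5, 6, 7, 8, 9, 10, 11, 12]

resampled_idx = [0, 1, 2, 3, 4, 5, 6, 7, 8, 9, 10, 11, 12]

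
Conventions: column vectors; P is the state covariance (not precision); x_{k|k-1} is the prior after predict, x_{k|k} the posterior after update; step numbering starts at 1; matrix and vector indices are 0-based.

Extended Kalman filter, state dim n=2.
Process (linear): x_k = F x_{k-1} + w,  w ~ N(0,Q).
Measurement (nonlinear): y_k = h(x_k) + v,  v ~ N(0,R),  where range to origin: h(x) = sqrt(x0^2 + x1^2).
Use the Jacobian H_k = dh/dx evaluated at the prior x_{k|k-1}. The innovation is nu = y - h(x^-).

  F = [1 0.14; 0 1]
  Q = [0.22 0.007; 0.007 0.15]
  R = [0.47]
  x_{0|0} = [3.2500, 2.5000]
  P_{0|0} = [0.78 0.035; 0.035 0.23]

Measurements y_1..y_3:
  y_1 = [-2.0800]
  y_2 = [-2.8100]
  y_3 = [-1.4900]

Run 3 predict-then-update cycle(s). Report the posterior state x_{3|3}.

x_post = [-0.5228, -0.0796]

step 1: x^-=[3.6000, 2.5000]  P^-=[1.0143 0.0742; 0.0742 0.3800]  H_jac=[0.8214 0.5704]  S=[1.3475]  K=[0.6497; 0.2061]  nu=[-6.4629]  x^+=[-0.5990, 1.1681]  P^+=[0.4455 -0.1062; -0.1062 0.3228]
step 2: x^-=[-0.4354, 1.1681]  P^-=[0.6421 -0.0540; -0.0540 0.4728]  H_jac=[-0.3493 0.9370]  S=[0.9988]  K=[-0.2752; 0.4624]  nu=[-4.0566]  x^+=[0.6811, -0.7078]  P^+=[0.5664 0.0731; 0.0731 0.2592]
step 3: x^-=[0.5820, -0.7078]  P^-=[0.8120 0.1164; 0.1164 0.4092]  H_jac=[0.6352 -0.7724]  S=[0.9275]  K=[0.4591; -0.2611]  nu=[-2.4064]  x^+=[-0.5228, -0.0796]  P^+=[0.6165 0.2276; 0.2276 0.3460]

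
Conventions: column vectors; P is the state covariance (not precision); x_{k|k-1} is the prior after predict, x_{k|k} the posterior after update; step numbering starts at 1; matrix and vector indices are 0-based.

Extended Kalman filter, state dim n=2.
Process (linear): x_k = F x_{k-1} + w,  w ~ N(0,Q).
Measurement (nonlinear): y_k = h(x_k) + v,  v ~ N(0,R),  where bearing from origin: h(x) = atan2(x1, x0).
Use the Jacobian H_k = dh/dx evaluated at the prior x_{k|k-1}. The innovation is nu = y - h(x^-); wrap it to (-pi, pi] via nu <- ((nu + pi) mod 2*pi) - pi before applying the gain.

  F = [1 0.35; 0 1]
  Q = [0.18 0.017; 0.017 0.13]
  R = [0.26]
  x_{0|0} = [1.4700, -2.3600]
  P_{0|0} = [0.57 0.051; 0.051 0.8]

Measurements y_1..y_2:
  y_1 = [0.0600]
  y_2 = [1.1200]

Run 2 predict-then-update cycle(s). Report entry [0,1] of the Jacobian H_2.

H_jac[0,1] = 0.3002

step 1: x^-=[0.6440, -2.3600]  P^-=[0.8837 0.3480; 0.3480 0.9300]  H_jac=[0.3944 0.1076]  S=[0.4377]  K=[0.8817; 0.5421]  nu=[1.3644]  x^+=[1.8470, -1.6203]  P^+=[0.5434 0.1388; 0.1388 0.8013]
step 2: x^-=[1.2799, -1.6203]  P^-=[0.9187 0.4362; 0.4362 0.9313]  H_jac=[0.3800 0.3002]  S=[0.5762]  K=[0.8333; 0.7730]  nu=[2.0223]  x^+=[2.9650, -0.0571]  P^+=[0.5186 0.0651; 0.0651 0.5871]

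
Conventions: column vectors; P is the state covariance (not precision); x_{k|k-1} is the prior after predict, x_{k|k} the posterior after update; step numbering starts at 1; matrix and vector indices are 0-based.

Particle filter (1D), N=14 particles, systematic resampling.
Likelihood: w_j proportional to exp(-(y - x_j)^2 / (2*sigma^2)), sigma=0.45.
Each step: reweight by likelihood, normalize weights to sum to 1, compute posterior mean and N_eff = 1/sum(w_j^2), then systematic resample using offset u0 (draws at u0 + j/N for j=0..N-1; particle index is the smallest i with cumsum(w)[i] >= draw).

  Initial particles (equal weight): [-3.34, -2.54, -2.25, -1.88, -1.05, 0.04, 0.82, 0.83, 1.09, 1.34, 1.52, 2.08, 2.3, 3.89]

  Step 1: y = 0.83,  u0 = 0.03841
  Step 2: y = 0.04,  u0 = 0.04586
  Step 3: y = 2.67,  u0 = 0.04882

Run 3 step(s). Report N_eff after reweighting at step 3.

step 1: w=[0.0000, 0.0000, 0.0000, 0.0000, 0.0000, 0.0546, 0.2550, 0.2550, 0.2158, 0.1342, 0.0787, 0.0054, 0.0012, 0.0000]  mean=0.9716  Neff=4.9056  idx=[5, 6, 6, 6, 7, 7, 7, 7, 8, 8, 8, 9, 9, 10]
step 2: w=[0.3627, 0.0808, 0.0808, 0.0808, 0.0777, 0.0777, 0.0777, 0.0777, 0.0238, 0.0238, 0.0238, 0.0056, 0.0056, 0.0016]  mean=0.5665  Neff=5.6490  idx=[0, 0, 0, 0, 0, 1, 2, 3, 4, 5, 5, 6, 7, 10]
step 3: w=[0.0000, 0.0000, 0.0000, 0.0000, 0.0000, 0.0546, 0.0546, 0.0546, 0.0598, 0.0598, 0.0598, 0.0598, 0.0598, 0.5372]  mean=0.9680  Neff=3.1702  idx=[5, 7, 8, 9, 10, 12, 13, 13, 13, 13, 13, 13, 13, 13]

N_eff = 3.1702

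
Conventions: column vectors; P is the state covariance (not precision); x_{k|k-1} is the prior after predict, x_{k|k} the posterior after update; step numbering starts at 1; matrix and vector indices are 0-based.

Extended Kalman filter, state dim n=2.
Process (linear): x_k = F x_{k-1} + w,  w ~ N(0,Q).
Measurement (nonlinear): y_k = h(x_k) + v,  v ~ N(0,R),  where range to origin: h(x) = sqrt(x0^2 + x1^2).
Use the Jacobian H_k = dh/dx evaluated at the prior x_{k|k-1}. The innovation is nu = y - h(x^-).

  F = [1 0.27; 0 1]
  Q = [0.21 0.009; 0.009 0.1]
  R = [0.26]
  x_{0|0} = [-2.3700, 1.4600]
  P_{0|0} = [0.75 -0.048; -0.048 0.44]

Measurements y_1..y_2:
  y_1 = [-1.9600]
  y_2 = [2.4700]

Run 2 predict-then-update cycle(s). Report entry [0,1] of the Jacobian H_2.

H_jac[0,1] = 0.2365

step 1: x^-=[-1.9758, 1.4600]  P^-=[0.9662 0.0798; 0.0798 0.5400]  H_jac=[-0.8042 0.5943]  S=[0.9994]  K=[-0.7301; 0.2569]  nu=[-4.4167]  x^+=[1.2487, 0.3253]  P^+=[0.4335 0.2672; 0.2672 0.4740]
step 2: x^-=[1.3365, 0.3253]  P^-=[0.8224 0.4042; 0.4042 0.5740]  H_jac=[0.9716 0.2365]  S=[1.2543]  K=[0.7133; 0.4214]  nu=[1.0944]  x^+=[2.1172, 0.7865]  P^+=[0.1842 0.0272; 0.0272 0.3513]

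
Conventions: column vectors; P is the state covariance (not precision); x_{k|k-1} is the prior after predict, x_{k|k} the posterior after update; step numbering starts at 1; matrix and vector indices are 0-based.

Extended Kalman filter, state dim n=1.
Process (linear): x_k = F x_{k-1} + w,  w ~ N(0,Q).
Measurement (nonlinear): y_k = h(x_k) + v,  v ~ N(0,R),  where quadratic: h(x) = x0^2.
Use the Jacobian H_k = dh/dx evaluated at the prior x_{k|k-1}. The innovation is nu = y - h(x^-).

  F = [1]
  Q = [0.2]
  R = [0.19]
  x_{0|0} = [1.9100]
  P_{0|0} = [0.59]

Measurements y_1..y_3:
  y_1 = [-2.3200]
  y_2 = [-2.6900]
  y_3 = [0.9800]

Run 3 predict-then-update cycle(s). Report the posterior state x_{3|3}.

x_post = [-1.0037]

step 1: x^-=[1.9100]  P^-=[0.7900]  H_jac=[3.8200]  S=[11.7180]  K=[0.2575]  nu=[-5.9681]  x^+=[0.3730]  P^+=[0.0128]
step 2: x^-=[0.3730]  P^-=[0.2128]  H_jac=[0.7460]  S=[0.3084]  K=[0.5147]  nu=[-2.8291]  x^+=[-1.0832]  P^+=[0.1311]
step 3: x^-=[-1.0832]  P^-=[0.3311]  H_jac=[-2.1664]  S=[1.7439]  K=[-0.4113]  nu=[-0.1933]  x^+=[-1.0037]  P^+=[0.0361]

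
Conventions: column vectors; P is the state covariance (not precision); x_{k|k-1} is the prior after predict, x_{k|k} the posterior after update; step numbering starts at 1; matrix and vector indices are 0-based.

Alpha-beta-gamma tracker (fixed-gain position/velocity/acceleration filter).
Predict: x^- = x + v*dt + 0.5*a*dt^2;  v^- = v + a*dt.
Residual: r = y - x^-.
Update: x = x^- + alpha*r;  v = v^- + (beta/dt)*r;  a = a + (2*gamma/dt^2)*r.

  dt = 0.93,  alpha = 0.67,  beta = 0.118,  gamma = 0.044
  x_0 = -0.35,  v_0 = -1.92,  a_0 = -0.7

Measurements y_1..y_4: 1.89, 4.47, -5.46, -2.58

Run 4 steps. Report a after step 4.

step 1: x_pred=-2.4383  r=4.3283  x^+=0.4617  v^+=-2.0218  a^+=-0.2596
step 2: x_pred=-1.5309  r=6.0009  x^+=2.4897  v^+=-1.5019  a^+=0.3510
step 3: x_pred=1.2448  r=-6.7048  x^+=-3.2474  v^+=-2.0262  a^+=-0.3312
step 4: x_pred=-5.2750  r=2.6950  x^+=-3.4694  v^+=-1.9923  a^+=-0.0570

a_post = -0.0570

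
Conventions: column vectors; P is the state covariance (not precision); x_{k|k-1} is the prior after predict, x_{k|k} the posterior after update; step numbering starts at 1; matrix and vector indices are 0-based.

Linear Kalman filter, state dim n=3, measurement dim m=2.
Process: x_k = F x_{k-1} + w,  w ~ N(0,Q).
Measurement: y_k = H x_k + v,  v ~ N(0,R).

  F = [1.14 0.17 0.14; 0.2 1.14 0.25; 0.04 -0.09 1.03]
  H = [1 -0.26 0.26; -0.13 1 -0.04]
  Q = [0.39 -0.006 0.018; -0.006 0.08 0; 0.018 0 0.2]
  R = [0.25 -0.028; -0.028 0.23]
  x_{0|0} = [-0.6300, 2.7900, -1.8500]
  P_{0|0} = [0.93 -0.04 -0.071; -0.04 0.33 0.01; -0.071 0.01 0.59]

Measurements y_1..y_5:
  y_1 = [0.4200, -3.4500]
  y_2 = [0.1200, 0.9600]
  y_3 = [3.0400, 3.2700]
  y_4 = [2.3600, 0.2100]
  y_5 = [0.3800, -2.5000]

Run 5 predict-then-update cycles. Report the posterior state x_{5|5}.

x_post = [1.6133, -0.8545, -3.5330]

step 1: x^-=[-0.5029, 2.5921, -2.1818]  P^-=[1.5820 0.2171 0.0621; 0.2171 0.5633 0.1206; 0.0621 0.1206 0.8227]  S=[1.8288 -0.1362; -0.1362 0.7559]  K=[0.8554 0.1660; 0.1095 0.7212; 0.1436 0.1312]  nu=[2.1641, -6.1947]  x^+=[0.3200, -1.6387, -2.6837]  P^+=[0.2618 0.0418 -0.1604; 0.0418 0.1697 0.0364; -0.1604 0.0364 0.7771]
step 2: x^-=[-0.2895, -2.4750, -2.6040]  P^-=[0.7171 0.1267 -0.0479; 0.1267 0.3834 0.1932; -0.0479 0.1932 1.0060]  S=[0.9441 -0.0446; -0.0446 0.5782]  K=[0.7170 0.1165; 0.1116 0.6298; 0.1868 0.2897]  nu=[0.4430, 3.2932]  x^+=[0.4119, -0.3515, -1.5671]  P^+=[0.2314 0.0295 -0.1836; 0.0295 0.1485 0.0747; -0.1836 0.0747 0.9293]
step 3: x^-=[0.1904, -0.7101, -1.5660]  P^-=[0.6696 0.1050 -0.0470; 0.1050 0.3780 0.2731; -0.0470 0.2731 1.1583]  S=[0.9075 -0.0395; -0.0395 0.5716]  K=[0.6979 0.0829; 0.1129 0.6262; 0.2202 0.4227]  nu=[3.0721, 3.9422]  x^+=[2.6615, 2.1054, 0.7768]  P^+=[0.2282 0.0214 -0.1941; 0.0214 0.1479 0.1066; -0.1941 0.1066 1.0195]
step 4: x^-=[3.5008, 3.1267, 0.7171]  P^-=[0.6622 0.0997 -0.0406; 0.0997 0.3962 0.3306; -0.0406 0.3306 1.2473]  S=[0.9057 -0.0346; -0.0346 0.5866]  K=[0.6935 0.0669; 0.1156 0.6376; 0.2374 0.5015]  nu=[-0.5143, -2.4329]  x^+=[2.9813, 1.5160, -0.6252]  P^+=[0.2273 0.0176 -0.1969; 0.0176 0.1507 0.1254; -0.1969 0.1254 1.0569]
step 5: x^-=[3.5689, 2.1682, -0.6612]  P^-=[0.6604 0.0993 -0.0351; 0.0993 0.4109 0.3609; -0.0351 0.3609 1.2833]  S=[0.9062 -0.0312; -0.0312 0.5990]  K=[0.6923 0.0608; 0.1175 0.6464; 0.2444 0.5371]  nu=[-2.4533, -4.2307]  x^+=[1.6133, -0.8545, -3.5330]  P^+=[0.2265 0.0162 -0.1959; 0.0162 0.1528 0.1338; -0.1959 0.1338 1.0645]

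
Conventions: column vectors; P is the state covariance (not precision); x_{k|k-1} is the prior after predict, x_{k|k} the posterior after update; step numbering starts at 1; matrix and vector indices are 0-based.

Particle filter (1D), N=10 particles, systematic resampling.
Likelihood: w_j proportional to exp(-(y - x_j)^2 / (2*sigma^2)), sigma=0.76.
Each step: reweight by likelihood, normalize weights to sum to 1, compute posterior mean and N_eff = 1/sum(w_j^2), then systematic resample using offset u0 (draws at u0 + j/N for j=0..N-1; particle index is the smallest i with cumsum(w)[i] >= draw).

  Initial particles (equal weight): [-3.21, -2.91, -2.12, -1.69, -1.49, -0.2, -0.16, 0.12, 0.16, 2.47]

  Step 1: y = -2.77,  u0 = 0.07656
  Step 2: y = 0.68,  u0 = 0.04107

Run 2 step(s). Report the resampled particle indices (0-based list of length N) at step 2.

step 1: w=[0.2696, 0.3135, 0.2212, 0.1162, 0.0772, 0.0010, 0.0009, 0.0002, 0.0002, 0.0000]  mean=-2.5583  Neff=4.1780  idx=[0, 0, 1, 1, 1, 1, 2, 2, 3, 4]
step 2: w=[0.0001, 0.0001, 0.0005, 0.0005, 0.0005, 0.0005, 0.0418, 0.0418, 0.2862, 0.6280]  mean=-1.6031  Neff=2.0842  idx=[6, 8, 8, 8, 9, 9, 9, 9, 9, 9]

resampled_idx = [6, 8, 8, 8, 9, 9, 9, 9, 9, 9]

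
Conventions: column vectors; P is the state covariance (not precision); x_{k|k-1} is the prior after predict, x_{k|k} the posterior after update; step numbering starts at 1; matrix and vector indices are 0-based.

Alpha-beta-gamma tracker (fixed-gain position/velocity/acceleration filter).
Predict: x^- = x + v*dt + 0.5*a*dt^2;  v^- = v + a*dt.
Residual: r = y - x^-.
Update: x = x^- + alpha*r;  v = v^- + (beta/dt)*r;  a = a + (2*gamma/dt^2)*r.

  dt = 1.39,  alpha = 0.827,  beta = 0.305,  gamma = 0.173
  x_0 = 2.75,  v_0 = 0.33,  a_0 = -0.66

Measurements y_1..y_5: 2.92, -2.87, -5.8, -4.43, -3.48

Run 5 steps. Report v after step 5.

step 1: x_pred=2.5711  r=0.3489  x^+=2.8596  v^+=-0.5108  a^+=-0.5975
step 2: x_pred=1.5723  r=-4.4423  x^+=-2.1015  v^+=-2.3162  a^+=-1.3931
step 3: x_pred=-6.6667  r=0.8667  x^+=-5.9499  v^+=-4.0623  a^+=-1.2378
step 4: x_pred=-12.7924  r=8.3624  x^+=-5.8767  v^+=-3.9480  a^+=0.2597
step 5: x_pred=-11.1136  r=7.6336  x^+=-4.8006  v^+=-1.9121  a^+=1.6267

v_post = -1.9121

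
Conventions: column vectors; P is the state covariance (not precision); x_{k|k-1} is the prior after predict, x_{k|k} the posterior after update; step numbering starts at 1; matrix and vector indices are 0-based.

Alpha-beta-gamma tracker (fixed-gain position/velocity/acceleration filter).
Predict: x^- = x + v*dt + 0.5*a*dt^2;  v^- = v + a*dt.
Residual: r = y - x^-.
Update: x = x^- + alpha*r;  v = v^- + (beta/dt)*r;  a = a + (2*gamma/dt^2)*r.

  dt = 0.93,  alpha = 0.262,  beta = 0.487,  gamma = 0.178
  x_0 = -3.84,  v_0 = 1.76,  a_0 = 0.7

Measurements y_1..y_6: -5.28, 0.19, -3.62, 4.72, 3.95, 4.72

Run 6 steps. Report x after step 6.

x_post = 7.3348

step 1: x_pred=-1.9005  r=-3.3795  x^+=-2.7859  v^+=0.6413  a^+=-0.6910
step 2: x_pred=-2.4884  r=2.6784  x^+=-1.7866  v^+=1.4012  a^+=0.4114
step 3: x_pred=-0.3056  r=-3.3144  x^+=-1.1740  v^+=0.0482  a^+=-0.9528
step 4: x_pred=-1.5412  r=6.2612  x^+=0.0992  v^+=2.4408  a^+=1.6244
step 5: x_pred=3.0716  r=0.8784  x^+=3.3017  v^+=4.4114  a^+=1.9859
step 6: x_pred=8.2632  r=-3.5432  x^+=7.3348  v^+=4.4029  a^+=0.5275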